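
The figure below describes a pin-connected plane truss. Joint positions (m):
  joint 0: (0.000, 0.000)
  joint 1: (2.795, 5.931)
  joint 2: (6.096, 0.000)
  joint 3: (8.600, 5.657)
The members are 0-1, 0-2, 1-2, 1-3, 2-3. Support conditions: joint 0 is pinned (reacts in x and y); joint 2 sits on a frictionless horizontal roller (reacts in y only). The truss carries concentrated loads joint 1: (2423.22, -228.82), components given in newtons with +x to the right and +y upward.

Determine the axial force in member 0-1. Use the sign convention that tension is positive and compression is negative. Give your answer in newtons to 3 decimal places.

N=4 nodes, M=5 members, R=3 reactions → 2N=8, M+R=8
member 0 (0-1): L=6.5566, (cx,cy)=(0.4263,0.9046)
member 1 (0-2): L=6.0960, (cx,cy)=(1.0000,0.0000)
member 2 (1-2): L=6.7877, (cx,cy)=(0.4863,-0.8738)
member 3 (1-3): L=5.8115, (cx,cy)=(0.9989,-0.0471)
member 4 (2-3): L=6.1864, (cx,cy)=(0.4048,0.9144)
solve A·x = −loads:
  F[0-1] = +2469.3305 N (tension)
  F[0-2] = +1370.5713 N (tension)
  F[1-2] = -2818.2601 N (compression)
  F[1-3] = -0.0000 N (compression)
  F[2-3] = +0.0000 N (tension)
  Rx@0 = -2423.2200 N
  Ry@0 = -2233.7242 N
  Ry@2 = +2462.5442 N

2469.331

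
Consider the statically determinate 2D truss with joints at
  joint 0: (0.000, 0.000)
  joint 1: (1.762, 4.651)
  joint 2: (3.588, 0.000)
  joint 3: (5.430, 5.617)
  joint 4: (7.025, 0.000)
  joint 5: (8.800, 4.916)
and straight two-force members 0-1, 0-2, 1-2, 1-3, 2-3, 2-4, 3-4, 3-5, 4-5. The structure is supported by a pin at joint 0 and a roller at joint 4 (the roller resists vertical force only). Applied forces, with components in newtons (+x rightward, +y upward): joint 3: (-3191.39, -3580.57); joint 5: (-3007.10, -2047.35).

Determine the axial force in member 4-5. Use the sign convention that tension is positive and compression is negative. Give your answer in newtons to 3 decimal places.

N=6 nodes, M=9 members, R=3 reactions → 2N=12, M+R=12
member 0 (0-1): L=4.9736, (cx,cy)=(0.3543,0.9351)
member 1 (0-2): L=3.5880, (cx,cy)=(1.0000,0.0000)
member 2 (1-2): L=4.9966, (cx,cy)=(0.3654,-0.9308)
member 3 (1-3): L=3.7931, (cx,cy)=(0.9670,0.2547)
member 4 (2-3): L=5.9113, (cx,cy)=(0.3116,0.9502)
member 5 (2-4): L=3.4370, (cx,cy)=(1.0000,0.0000)
member 6 (3-4): L=5.8391, (cx,cy)=(0.2732,-0.9620)
member 7 (3-5): L=3.4421, (cx,cy)=(0.9790,-0.2037)
member 8 (4-5): L=5.2266, (cx,cy)=(0.3396,0.9406)
solve A·x = −loads:
  F[0-1] = -5295.1622 N (compression)
  F[0-2] = -4322.5604 N (compression)
  F[1-2] = +4340.1744 N (tension)
  F[1-3] = -3580.0849 N (compression)
  F[2-3] = -4251.6558 N (compression)
  F[2-4] = -1411.6118 N (compression)
  F[3-4] = +1881.5050 N (tension)
  F[3-5] = -2154.5935 N (compression)
  F[4-5] = -2643.2326 N (compression)
  Rx@0 = +6198.4900 N
  Ry@0 = +4951.7301 N
  Ry@4 = +676.1899 N

-2643.233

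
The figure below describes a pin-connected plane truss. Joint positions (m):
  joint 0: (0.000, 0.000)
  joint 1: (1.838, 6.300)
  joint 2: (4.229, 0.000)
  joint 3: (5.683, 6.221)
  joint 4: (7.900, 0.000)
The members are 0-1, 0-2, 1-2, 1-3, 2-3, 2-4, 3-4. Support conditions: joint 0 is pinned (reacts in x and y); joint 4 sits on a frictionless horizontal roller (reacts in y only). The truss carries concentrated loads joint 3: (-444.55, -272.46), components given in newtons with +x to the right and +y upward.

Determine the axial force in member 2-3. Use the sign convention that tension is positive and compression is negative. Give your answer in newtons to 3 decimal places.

-444.114

N=5 nodes, M=7 members, R=3 reactions → 2N=10, M+R=10
member 0 (0-1): L=6.5626, (cx,cy)=(0.2801,0.9600)
member 1 (0-2): L=4.2290, (cx,cy)=(1.0000,0.0000)
member 2 (1-2): L=6.7385, (cx,cy)=(0.3548,-0.9349)
member 3 (1-3): L=3.8458, (cx,cy)=(0.9998,-0.0205)
member 4 (2-3): L=6.3887, (cx,cy)=(0.2276,0.9738)
member 5 (2-4): L=3.6710, (cx,cy)=(1.0000,0.0000)
member 6 (3-4): L=6.6042, (cx,cy)=(0.3357,-0.9420)
solve A·x = −loads:
  F[0-1] = -444.3119 N (compression)
  F[0-2] = -320.1115 N (compression)
  F[1-2] = +462.5572 N (tension)
  F[1-3] = -288.6280 N (compression)
  F[2-3] = -444.1142 N (compression)
  F[2-4] = -54.9066 N (compression)
  F[3-4] = +163.5616 N (tension)
  Rx@0 = +444.5500 N
  Ry@0 = +426.5303 N
  Ry@4 = -154.0703 N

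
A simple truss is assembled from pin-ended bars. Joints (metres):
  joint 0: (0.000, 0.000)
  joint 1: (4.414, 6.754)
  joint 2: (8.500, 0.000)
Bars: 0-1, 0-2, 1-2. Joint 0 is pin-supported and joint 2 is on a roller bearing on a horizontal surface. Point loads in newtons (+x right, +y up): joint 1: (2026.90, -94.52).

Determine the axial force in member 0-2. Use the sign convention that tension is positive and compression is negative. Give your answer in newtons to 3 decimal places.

1004.037

N=3 nodes, M=3 members, R=3 reactions → 2N=6, M+R=6
member 0 (0-1): L=8.0685, (cx,cy)=(0.5471,0.8371)
member 1 (0-2): L=8.5000, (cx,cy)=(1.0000,0.0000)
member 2 (1-2): L=7.8938, (cx,cy)=(0.5176,-0.8556)
solve A·x = −loads:
  F[0-1] = +1869.7144 N (tension)
  F[0-2] = +1004.0371 N (tension)
  F[1-2] = -1939.7107 N (compression)
  Rx@0 = -2026.9000 N
  Ry@0 = -1565.1146 N
  Ry@2 = +1659.6346 N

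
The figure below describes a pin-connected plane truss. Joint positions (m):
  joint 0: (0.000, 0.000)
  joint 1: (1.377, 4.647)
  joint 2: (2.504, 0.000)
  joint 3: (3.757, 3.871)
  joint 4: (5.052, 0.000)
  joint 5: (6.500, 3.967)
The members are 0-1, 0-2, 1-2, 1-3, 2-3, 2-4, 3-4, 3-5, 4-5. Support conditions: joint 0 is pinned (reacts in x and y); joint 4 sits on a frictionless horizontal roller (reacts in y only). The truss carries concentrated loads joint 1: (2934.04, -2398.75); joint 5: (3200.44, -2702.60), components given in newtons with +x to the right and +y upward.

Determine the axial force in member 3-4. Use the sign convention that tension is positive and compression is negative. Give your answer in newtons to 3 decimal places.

N=6 nodes, M=9 members, R=3 reactions → 2N=12, M+R=12
member 0 (0-1): L=4.8467, (cx,cy)=(0.2841,0.9588)
member 1 (0-2): L=2.5040, (cx,cy)=(1.0000,0.0000)
member 2 (1-2): L=4.7817, (cx,cy)=(0.2357,-0.9718)
member 3 (1-3): L=2.5033, (cx,cy)=(0.9507,-0.3100)
member 4 (2-3): L=4.0687, (cx,cy)=(0.3080,0.9514)
member 5 (2-4): L=2.5480, (cx,cy)=(1.0000,0.0000)
member 6 (3-4): L=4.0819, (cx,cy)=(0.3173,-0.9483)
member 7 (3-5): L=2.7447, (cx,cy)=(0.9994,0.0350)
member 8 (4-5): L=4.2230, (cx,cy)=(0.3429,0.9394)
solve A·x = −loads:
  F[0-1] = +4423.9058 N (tension)
  F[0-2] = +4877.6068 N (tension)
  F[1-2] = -6808.5357 N (compression)
  F[1-3] = -76.2188 N (compression)
  F[2-3] = +6954.7273 N (tension)
  F[2-4] = +1131.1425 N (tension)
  F[3-4] = -6845.5679 N (compression)
  F[3-5] = +4243.6952 N (tension)
  F[4-5] = -3035.0200 N (compression)
  Rx@0 = -6134.4800 N
  Ry@0 = -4241.6049 N
  Ry@4 = +9342.9549 N

-6845.568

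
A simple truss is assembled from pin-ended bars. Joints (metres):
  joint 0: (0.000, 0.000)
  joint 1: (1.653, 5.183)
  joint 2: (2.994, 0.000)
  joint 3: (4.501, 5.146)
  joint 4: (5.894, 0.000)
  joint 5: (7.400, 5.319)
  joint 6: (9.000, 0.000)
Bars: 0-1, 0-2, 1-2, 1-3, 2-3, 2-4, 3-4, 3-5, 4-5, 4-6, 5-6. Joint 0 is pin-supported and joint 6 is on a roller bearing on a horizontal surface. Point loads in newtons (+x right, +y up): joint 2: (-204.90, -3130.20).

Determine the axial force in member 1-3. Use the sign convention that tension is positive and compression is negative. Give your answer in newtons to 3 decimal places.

N=7 nodes, M=11 members, R=3 reactions → 2N=14, M+R=14
member 0 (0-1): L=5.4402, (cx,cy)=(0.3038,0.9527)
member 1 (0-2): L=2.9940, (cx,cy)=(1.0000,0.0000)
member 2 (1-2): L=5.3537, (cx,cy)=(0.2505,-0.9681)
member 3 (1-3): L=2.8482, (cx,cy)=(0.9999,-0.0130)
member 4 (2-3): L=5.3621, (cx,cy)=(0.2810,0.9597)
member 5 (2-4): L=2.9000, (cx,cy)=(1.0000,0.0000)
member 6 (3-4): L=5.3312, (cx,cy)=(0.2613,-0.9653)
member 7 (3-5): L=2.9042, (cx,cy)=(0.9982,0.0596)
member 8 (4-5): L=5.5281, (cx,cy)=(0.2724,0.9622)
member 9 (4-6): L=3.1060, (cx,cy)=(1.0000,0.0000)
member 10 (5-6): L=5.5544, (cx,cy)=(0.2881,-0.9576)
solve A·x = −loads:
  F[0-1] = -2192.5498 N (compression)
  F[0-2] = +461.3029 N (tension)
  F[1-2] = +2173.9181 N (tension)
  F[1-3] = -1210.8334 N (compression)
  F[2-3] = +1068.6567 N (tension)
  F[2-4] = +910.3902 N (tension)
  F[3-4] = -1117.0296 N (compression)
  F[3-5] = -619.6200 N (compression)
  F[4-5] = +1120.6092 N (tension)
  F[4-6] = +313.2358 N (tension)
  F[5-6] = -1087.4051 N (compression)
  Rx@0 = +204.9000 N
  Ry@0 = +2088.8868 N
  Ry@6 = +1041.3132 N

-1210.833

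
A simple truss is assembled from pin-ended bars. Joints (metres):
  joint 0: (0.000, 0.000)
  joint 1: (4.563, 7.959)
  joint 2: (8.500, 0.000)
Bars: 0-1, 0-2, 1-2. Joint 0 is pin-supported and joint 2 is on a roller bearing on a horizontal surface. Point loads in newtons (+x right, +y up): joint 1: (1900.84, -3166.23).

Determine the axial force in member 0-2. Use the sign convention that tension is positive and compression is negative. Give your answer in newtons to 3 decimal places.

N=3 nodes, M=3 members, R=3 reactions → 2N=6, M+R=6
member 0 (0-1): L=9.1742, (cx,cy)=(0.4974,0.8675)
member 1 (0-2): L=8.5000, (cx,cy)=(1.0000,0.0000)
member 2 (1-2): L=8.8795, (cx,cy)=(0.4434,-0.8963)
solve A·x = −loads:
  F[0-1] = +361.1760 N (tension)
  F[0-2] = +1721.2015 N (tension)
  F[1-2] = -3881.9969 N (compression)
  Rx@0 = -1900.8400 N
  Ry@0 = -313.3339 N
  Ry@2 = +3479.5639 N

1721.202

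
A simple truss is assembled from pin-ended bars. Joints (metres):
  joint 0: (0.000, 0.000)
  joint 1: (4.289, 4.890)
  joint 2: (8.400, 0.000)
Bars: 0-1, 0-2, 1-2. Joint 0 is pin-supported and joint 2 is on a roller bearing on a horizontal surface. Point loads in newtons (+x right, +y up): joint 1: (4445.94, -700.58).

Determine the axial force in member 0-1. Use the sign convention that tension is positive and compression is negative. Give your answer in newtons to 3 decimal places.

2986.591

N=3 nodes, M=3 members, R=3 reactions → 2N=6, M+R=6
member 0 (0-1): L=6.5044, (cx,cy)=(0.6594,0.7518)
member 1 (0-2): L=8.4000, (cx,cy)=(1.0000,0.0000)
member 2 (1-2): L=6.3885, (cx,cy)=(0.6435,-0.7654)
solve A·x = −loads:
  F[0-1] = +2986.5913 N (tension)
  F[0-2] = +2476.5917 N (tension)
  F[1-2] = -3848.6030 N (compression)
  Rx@0 = -4445.9400 N
  Ry@0 = -2245.3050 N
  Ry@2 = +2945.8850 N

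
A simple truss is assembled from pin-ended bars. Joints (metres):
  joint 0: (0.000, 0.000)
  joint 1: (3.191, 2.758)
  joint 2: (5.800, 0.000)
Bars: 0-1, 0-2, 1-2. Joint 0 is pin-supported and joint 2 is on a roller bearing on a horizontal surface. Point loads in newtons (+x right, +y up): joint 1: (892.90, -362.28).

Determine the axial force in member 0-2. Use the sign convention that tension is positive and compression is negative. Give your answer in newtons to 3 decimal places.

N=3 nodes, M=3 members, R=3 reactions → 2N=6, M+R=6
member 0 (0-1): L=4.2177, (cx,cy)=(0.7566,0.6539)
member 1 (0-2): L=5.8000, (cx,cy)=(1.0000,0.0000)
member 2 (1-2): L=3.7965, (cx,cy)=(0.6872,-0.7265)
solve A·x = −loads:
  F[0-1] = +400.0946 N (tension)
  F[0-2] = +590.1995 N (tension)
  F[1-2] = -858.8329 N (compression)
  Rx@0 = -892.9000 N
  Ry@0 = -261.6258 N
  Ry@2 = +623.9058 N

590.200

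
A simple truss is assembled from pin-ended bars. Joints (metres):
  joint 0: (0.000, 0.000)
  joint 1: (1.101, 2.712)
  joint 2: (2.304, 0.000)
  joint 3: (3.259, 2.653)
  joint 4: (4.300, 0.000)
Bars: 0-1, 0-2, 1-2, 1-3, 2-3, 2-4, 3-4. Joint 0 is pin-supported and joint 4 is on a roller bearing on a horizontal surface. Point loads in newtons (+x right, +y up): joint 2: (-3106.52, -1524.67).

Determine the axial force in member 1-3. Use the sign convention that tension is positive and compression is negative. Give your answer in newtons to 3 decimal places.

-608.867

N=5 nodes, M=7 members, R=3 reactions → 2N=10, M+R=10
member 0 (0-1): L=2.9270, (cx,cy)=(0.3762,0.9266)
member 1 (0-2): L=2.3040, (cx,cy)=(1.0000,0.0000)
member 2 (1-2): L=2.9668, (cx,cy)=(0.4055,-0.9141)
member 3 (1-3): L=2.1588, (cx,cy)=(0.9996,-0.0273)
member 4 (2-3): L=2.8197, (cx,cy)=(0.3387,0.9409)
member 5 (2-4): L=1.9960, (cx,cy)=(1.0000,0.0000)
member 6 (3-4): L=2.8499, (cx,cy)=(0.3653,-0.9309)
solve A·x = −loads:
  F[0-1] = -763.8293 N (compression)
  F[0-2] = -2819.2002 N (compression)
  F[1-2] = +792.4388 N (tension)
  F[1-3] = -608.8666 N (compression)
  F[2-3] = +850.5709 N (tension)
  F[2-4] = +320.5556 N (tension)
  F[3-4] = -877.5796 N (compression)
  Rx@0 = +3106.5200 N
  Ry@0 = +707.7305 N
  Ry@4 = +816.9395 N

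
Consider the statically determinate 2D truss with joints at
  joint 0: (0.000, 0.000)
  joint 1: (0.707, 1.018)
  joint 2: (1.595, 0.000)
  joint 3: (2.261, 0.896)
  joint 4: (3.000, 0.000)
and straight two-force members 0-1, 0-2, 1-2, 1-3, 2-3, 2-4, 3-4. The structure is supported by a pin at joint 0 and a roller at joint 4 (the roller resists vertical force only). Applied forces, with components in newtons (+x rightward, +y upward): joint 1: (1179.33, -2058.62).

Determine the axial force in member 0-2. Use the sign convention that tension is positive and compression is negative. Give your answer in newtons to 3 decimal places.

1994.176

N=5 nodes, M=7 members, R=3 reactions → 2N=10, M+R=10
member 0 (0-1): L=1.2394, (cx,cy)=(0.5704,0.8213)
member 1 (0-2): L=1.5950, (cx,cy)=(1.0000,0.0000)
member 2 (1-2): L=1.3509, (cx,cy)=(0.6574,-0.7536)
member 3 (1-3): L=1.5588, (cx,cy)=(0.9969,-0.0783)
member 4 (2-3): L=1.1164, (cx,cy)=(0.5966,0.8026)
member 5 (2-4): L=1.4050, (cx,cy)=(1.0000,0.0000)
member 6 (3-4): L=1.1614, (cx,cy)=(0.6363,-0.7715)
solve A·x = −loads:
  F[0-1] = -1428.4865 N (compression)
  F[0-2] = +1994.1759 N (tension)
  F[1-2] = -1038.1767 N (compression)
  F[1-3] = -1315.7657 N (compression)
  F[2-3] = +974.8082 N (tension)
  F[2-4] = +730.2030 N (tension)
  F[3-4] = -1147.6118 N (compression)
  Rx@0 = -1179.3300 N
  Ry@0 = +1173.2859 N
  Ry@4 = +885.3341 N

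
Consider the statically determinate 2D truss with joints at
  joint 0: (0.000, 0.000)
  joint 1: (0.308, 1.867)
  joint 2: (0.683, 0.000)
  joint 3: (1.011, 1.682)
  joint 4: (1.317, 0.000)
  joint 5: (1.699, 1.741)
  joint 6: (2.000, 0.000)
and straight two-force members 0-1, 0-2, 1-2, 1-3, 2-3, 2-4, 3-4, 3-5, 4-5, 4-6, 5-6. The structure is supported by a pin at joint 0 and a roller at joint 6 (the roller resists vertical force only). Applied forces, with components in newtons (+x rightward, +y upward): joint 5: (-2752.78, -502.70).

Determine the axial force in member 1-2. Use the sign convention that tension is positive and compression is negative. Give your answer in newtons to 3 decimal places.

N=7 nodes, M=11 members, R=3 reactions → 2N=14, M+R=14
member 0 (0-1): L=1.8922, (cx,cy)=(0.1628,0.9867)
member 1 (0-2): L=0.6830, (cx,cy)=(1.0000,0.0000)
member 2 (1-2): L=1.9043, (cx,cy)=(0.1969,-0.9804)
member 3 (1-3): L=0.7269, (cx,cy)=(0.9671,-0.2545)
member 4 (2-3): L=1.7137, (cx,cy)=(0.1914,0.9815)
member 5 (2-4): L=0.6340, (cx,cy)=(1.0000,0.0000)
member 6 (3-4): L=1.7096, (cx,cy)=(0.1790,-0.9839)
member 7 (3-5): L=0.6905, (cx,cy)=(0.9963,0.0854)
member 8 (4-5): L=1.7824, (cx,cy)=(0.2143,0.9768)
member 9 (4-6): L=0.6830, (cx,cy)=(1.0000,0.0000)
member 10 (5-6): L=1.7668, (cx,cy)=(0.1704,-0.9854)
solve A·x = −loads:
  F[0-1] = -2505.3630 N (compression)
  F[0-2] = -2344.9809 N (compression)
  F[1-2] = +2777.5966 N (tension)
  F[1-3] = -987.2812 N (compression)
  F[2-3] = -2774.5028 N (compression)
  F[2-4] = -1266.9638 N (compression)
  F[3-4] = +2346.4100 N (tension)
  F[3-5] = -1912.7911 N (compression)
  F[4-5] = -2363.4340 N (compression)
  F[4-6] = -340.4622 N (compression)
  F[5-6] = +1998.4657 N (tension)
  Rx@0 = +2752.7800 N
  Ry@0 = +2471.9513 N
  Ry@6 = -1969.2513 N

2777.597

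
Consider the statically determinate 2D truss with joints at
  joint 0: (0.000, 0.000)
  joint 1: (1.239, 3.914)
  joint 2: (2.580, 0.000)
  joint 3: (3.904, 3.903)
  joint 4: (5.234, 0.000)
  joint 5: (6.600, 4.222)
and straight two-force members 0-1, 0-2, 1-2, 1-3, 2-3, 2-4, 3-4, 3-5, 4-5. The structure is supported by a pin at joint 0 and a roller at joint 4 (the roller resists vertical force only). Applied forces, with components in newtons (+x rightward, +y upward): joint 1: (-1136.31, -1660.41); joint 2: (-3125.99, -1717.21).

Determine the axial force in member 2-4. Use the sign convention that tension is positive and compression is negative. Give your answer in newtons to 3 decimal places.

N=6 nodes, M=9 members, R=3 reactions → 2N=12, M+R=12
member 0 (0-1): L=4.1054, (cx,cy)=(0.3018,0.9534)
member 1 (0-2): L=2.5800, (cx,cy)=(1.0000,0.0000)
member 2 (1-2): L=4.1374, (cx,cy)=(0.3241,-0.9460)
member 3 (1-3): L=2.6650, (cx,cy)=(1.0000,-0.0041)
member 4 (2-3): L=4.1215, (cx,cy)=(0.3212,0.9470)
member 5 (2-4): L=2.6540, (cx,cy)=(1.0000,0.0000)
member 6 (3-4): L=4.1234, (cx,cy)=(0.3226,-0.9466)
member 7 (3-5): L=2.7148, (cx,cy)=(0.9931,0.1175)
member 8 (4-5): L=4.4375, (cx,cy)=(0.3078,0.9514)
solve A·x = −loads:
  F[0-1] = -3133.9640 N (compression)
  F[0-2] = -3316.4829 N (compression)
  F[1-2] = +1404.3295 N (tension)
  F[1-3] = -264.6812 N (compression)
  F[2-3] = +410.4475 N (tension)
  F[2-4] = +132.8244 N (tension)
  F[3-4] = -411.7940 N (compression)
  F[3-5] = +0.0000 N (tension)
  F[4-5] = -0.0000 N (compression)
  Rx@0 = +4262.3000 N
  Ry@0 = +2987.8354 N
  Ry@4 = +389.7846 N

132.824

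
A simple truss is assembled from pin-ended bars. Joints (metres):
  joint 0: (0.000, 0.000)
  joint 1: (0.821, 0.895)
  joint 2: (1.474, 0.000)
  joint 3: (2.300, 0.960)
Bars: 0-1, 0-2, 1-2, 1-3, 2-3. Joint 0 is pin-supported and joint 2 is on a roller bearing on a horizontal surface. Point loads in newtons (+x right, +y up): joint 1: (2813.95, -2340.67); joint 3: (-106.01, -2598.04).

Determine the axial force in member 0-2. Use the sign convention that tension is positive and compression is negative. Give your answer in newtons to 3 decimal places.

N=4 nodes, M=5 members, R=3 reactions → 2N=8, M+R=8
member 0 (0-1): L=1.2145, (cx,cy)=(0.6760,0.7369)
member 1 (0-2): L=1.4740, (cx,cy)=(1.0000,0.0000)
member 2 (1-2): L=1.1079, (cx,cy)=(0.5894,-0.8078)
member 3 (1-3): L=1.4804, (cx,cy)=(0.9990,0.0439)
member 4 (2-3): L=1.2664, (cx,cy)=(0.6522,0.7580)
solve A·x = −loads:
  F[0-1] = +2793.4122 N (tension)
  F[0-2] = +819.6337 N (tension)
  F[1-2] = -5325.2244 N (compression)
  F[1-3] = +2215.2085 N (tension)
  F[2-3] = -3555.6705 N (compression)
  Rx@0 = -2707.9400 N
  Ry@0 = -2058.5069 N
  Ry@2 = +6997.2169 N

819.634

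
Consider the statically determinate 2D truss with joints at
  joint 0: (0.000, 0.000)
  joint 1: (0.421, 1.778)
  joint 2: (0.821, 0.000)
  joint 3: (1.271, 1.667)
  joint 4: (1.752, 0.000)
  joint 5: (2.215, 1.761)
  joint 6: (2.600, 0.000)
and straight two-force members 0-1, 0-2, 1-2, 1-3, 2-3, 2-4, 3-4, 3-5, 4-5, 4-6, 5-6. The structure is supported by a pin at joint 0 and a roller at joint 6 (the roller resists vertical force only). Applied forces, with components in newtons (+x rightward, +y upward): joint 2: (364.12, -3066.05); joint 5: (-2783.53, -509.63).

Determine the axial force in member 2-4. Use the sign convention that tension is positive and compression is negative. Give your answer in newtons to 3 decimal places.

-516.685

N=7 nodes, M=11 members, R=3 reactions → 2N=14, M+R=14
member 0 (0-1): L=1.8272, (cx,cy)=(0.2304,0.9731)
member 1 (0-2): L=0.8210, (cx,cy)=(1.0000,0.0000)
member 2 (1-2): L=1.8224, (cx,cy)=(0.2195,-0.9756)
member 3 (1-3): L=0.8572, (cx,cy)=(0.9916,-0.1295)
member 4 (2-3): L=1.7267, (cx,cy)=(0.2606,0.9654)
member 5 (2-4): L=0.9310, (cx,cy)=(1.0000,0.0000)
member 6 (3-4): L=1.7350, (cx,cy)=(0.2772,-0.9608)
member 7 (3-5): L=0.9487, (cx,cy)=(0.9951,0.0991)
member 8 (4-5): L=1.8208, (cx,cy)=(0.2543,0.9671)
member 9 (4-6): L=0.8480, (cx,cy)=(1.0000,0.0000)
member 10 (5-6): L=1.8026, (cx,cy)=(0.2136,-0.9769)
solve A·x = −loads:
  F[0-1] = -4170.8815 N (compression)
  F[0-2] = -1458.3895 N (compression)
  F[1-2] = +4418.5434 N (tension)
  F[1-3] = -1947.2231 N (compression)
  F[2-3] = -1289.3056 N (compression)
  F[2-4] = -516.6854 N (compression)
  F[3-4] = +775.8760 N (tension)
  F[3-5] = -2494.2168 N (compression)
  F[4-5] = -770.7990 N (compression)
  F[4-6] = -105.5911 N (compression)
  F[5-6] = +494.3842 N (tension)
  Rx@0 = +2419.4100 N
  Ry@0 = +4058.6565 N
  Ry@6 = -482.9765 N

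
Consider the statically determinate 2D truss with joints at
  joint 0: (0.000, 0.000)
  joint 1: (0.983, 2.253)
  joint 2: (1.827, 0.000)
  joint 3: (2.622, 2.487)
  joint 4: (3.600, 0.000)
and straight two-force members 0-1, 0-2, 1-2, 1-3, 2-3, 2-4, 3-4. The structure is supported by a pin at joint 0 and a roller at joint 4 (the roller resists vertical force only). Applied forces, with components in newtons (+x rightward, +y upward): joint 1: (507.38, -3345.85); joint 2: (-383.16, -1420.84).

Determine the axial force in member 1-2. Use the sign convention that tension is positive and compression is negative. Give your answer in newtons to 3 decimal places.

-789.767

N=5 nodes, M=7 members, R=3 reactions → 2N=10, M+R=10
member 0 (0-1): L=2.4581, (cx,cy)=(0.3999,0.9166)
member 1 (0-2): L=1.8270, (cx,cy)=(1.0000,0.0000)
member 2 (1-2): L=2.4059, (cx,cy)=(0.3508,-0.9364)
member 3 (1-3): L=1.6556, (cx,cy)=(0.9900,0.1413)
member 4 (2-3): L=2.6110, (cx,cy)=(0.3045,0.9525)
member 5 (2-4): L=1.7730, (cx,cy)=(1.0000,0.0000)
member 6 (3-4): L=2.6724, (cx,cy)=(0.3660,-0.9306)
solve A·x = −loads:
  F[0-1] = -3070.6997 N (compression)
  F[0-2] = +1352.1958 N (tension)
  F[1-2] = -789.7670 N (compression)
  F[1-3] = -1473.0894 N (compression)
  F[2-3] = +2268.1119 N (tension)
  F[2-4] = +767.6984 N (tension)
  F[3-4] = -2097.7375 N (compression)
  Rx@0 = -124.2200 N
  Ry@0 = +2814.4755 N
  Ry@4 = +1952.2145 N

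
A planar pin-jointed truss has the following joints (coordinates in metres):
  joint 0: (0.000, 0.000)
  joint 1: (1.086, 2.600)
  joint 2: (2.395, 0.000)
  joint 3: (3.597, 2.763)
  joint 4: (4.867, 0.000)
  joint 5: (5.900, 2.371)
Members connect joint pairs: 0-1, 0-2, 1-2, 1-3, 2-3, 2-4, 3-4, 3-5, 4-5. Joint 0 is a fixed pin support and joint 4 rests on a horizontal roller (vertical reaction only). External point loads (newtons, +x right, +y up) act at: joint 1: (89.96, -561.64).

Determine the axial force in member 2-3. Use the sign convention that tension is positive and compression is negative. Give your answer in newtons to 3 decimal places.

N=6 nodes, M=9 members, R=3 reactions → 2N=12, M+R=12
member 0 (0-1): L=2.8177, (cx,cy)=(0.3854,0.9227)
member 1 (0-2): L=2.3950, (cx,cy)=(1.0000,0.0000)
member 2 (1-2): L=2.9109, (cx,cy)=(0.4497,-0.8932)
member 3 (1-3): L=2.5163, (cx,cy)=(0.9979,0.0648)
member 4 (2-3): L=3.0131, (cx,cy)=(0.3989,0.9170)
member 5 (2-4): L=2.4720, (cx,cy)=(1.0000,0.0000)
member 6 (3-4): L=3.0409, (cx,cy)=(0.4176,-0.9086)
member 7 (3-5): L=2.3361, (cx,cy)=(0.9858,-0.1678)
member 8 (4-5): L=2.5863, (cx,cy)=(0.3994,0.9168)
solve A·x = −loads:
  F[0-1] = -420.7691 N (compression)
  F[0-2] = +252.1335 N (tension)
  F[1-2] = -205.7143 N (compression)
  F[1-3] = -159.9628 N (compression)
  F[2-3] = +200.3754 N (tension)
  F[2-4] = +79.6930 N (tension)
  F[3-4] = -190.8176 N (compression)
  F[3-5] = -0.0000 N (compression)
  F[4-5] = +0.0000 N (tension)
  Rx@0 = -89.9600 N
  Ry@0 = +388.2607 N
  Ry@4 = +173.3793 N

200.375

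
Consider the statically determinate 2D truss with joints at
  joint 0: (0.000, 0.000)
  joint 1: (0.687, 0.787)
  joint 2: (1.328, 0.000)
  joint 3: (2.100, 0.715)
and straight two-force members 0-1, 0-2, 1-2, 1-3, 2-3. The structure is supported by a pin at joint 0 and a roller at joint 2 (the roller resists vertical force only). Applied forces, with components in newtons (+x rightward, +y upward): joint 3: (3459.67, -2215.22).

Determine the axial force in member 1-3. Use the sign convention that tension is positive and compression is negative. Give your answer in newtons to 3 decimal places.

N=4 nodes, M=5 members, R=3 reactions → 2N=8, M+R=8
member 0 (0-1): L=1.0447, (cx,cy)=(0.6576,0.7533)
member 1 (0-2): L=1.3280, (cx,cy)=(1.0000,0.0000)
member 2 (1-2): L=1.0150, (cx,cy)=(0.6315,-0.7754)
member 3 (1-3): L=1.4148, (cx,cy)=(0.9987,-0.0509)
member 4 (2-3): L=1.0522, (cx,cy)=(0.7337,0.6795)
solve A·x = −loads:
  F[0-1] = +4181.9534 N (tension)
  F[0-2] = +709.5206 N (tension)
  F[1-2] = -4427.7215 N (compression)
  F[1-3] = +5553.5373 N (tension)
  F[2-3] = -2844.1442 N (compression)
  Rx@0 = -3459.6700 N
  Ry@0 = -3150.4623 N
  Ry@2 = +5365.6823 N

5553.537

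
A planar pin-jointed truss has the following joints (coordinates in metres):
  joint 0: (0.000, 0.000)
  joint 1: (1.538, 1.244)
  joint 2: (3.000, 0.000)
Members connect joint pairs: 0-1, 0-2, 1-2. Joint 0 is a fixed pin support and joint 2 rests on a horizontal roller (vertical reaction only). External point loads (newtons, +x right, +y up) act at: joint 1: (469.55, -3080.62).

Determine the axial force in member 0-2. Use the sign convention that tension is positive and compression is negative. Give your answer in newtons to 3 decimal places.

2084.922

N=3 nodes, M=3 members, R=3 reactions → 2N=6, M+R=6
member 0 (0-1): L=1.9781, (cx,cy)=(0.7775,0.6289)
member 1 (0-2): L=3.0000, (cx,cy)=(1.0000,0.0000)
member 2 (1-2): L=1.9196, (cx,cy)=(0.7616,-0.6480)
solve A·x = −loads:
  F[0-1] = -2077.6392 N (compression)
  F[0-2] = +2084.9224 N (tension)
  F[1-2] = -2737.5376 N (compression)
  Rx@0 = -469.5500 N
  Ry@0 = +1306.5821 N
  Ry@2 = +1774.0379 N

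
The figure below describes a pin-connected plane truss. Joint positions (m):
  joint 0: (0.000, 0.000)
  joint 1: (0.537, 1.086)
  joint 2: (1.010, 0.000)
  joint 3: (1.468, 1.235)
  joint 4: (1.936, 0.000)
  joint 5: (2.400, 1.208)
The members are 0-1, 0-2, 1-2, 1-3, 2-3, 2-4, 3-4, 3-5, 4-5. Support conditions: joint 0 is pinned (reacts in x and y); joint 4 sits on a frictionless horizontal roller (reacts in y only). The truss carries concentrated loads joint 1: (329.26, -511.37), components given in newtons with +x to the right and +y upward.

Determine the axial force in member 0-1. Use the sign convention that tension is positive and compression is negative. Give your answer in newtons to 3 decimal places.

-206.191

N=6 nodes, M=9 members, R=3 reactions → 2N=12, M+R=12
member 0 (0-1): L=1.2115, (cx,cy)=(0.4432,0.8964)
member 1 (0-2): L=1.0100, (cx,cy)=(1.0000,0.0000)
member 2 (1-2): L=1.1845, (cx,cy)=(0.3993,-0.9168)
member 3 (1-3): L=0.9428, (cx,cy)=(0.9874,0.1580)
member 4 (2-3): L=1.3172, (cx,cy)=(0.3477,0.9376)
member 5 (2-4): L=0.9260, (cx,cy)=(1.0000,0.0000)
member 6 (3-4): L=1.3207, (cx,cy)=(0.3544,-0.9351)
member 7 (3-5): L=0.9324, (cx,cy)=(0.9996,-0.0290)
member 8 (4-5): L=1.2940, (cx,cy)=(0.3586,0.9335)
solve A·x = −loads:
  F[0-1] = -206.1912 N (compression)
  F[0-2] = +420.6537 N (tension)
  F[1-2] = -401.6051 N (compression)
  F[1-3] = -263.6001 N (compression)
  F[2-3] = +392.7012 N (tension)
  F[2-4] = +123.7416 N (tension)
  F[3-4] = -349.1999 N (compression)
  F[3-5] = -0.0000 N (compression)
  F[4-5] = +0.0000 N (tension)
  Rx@0 = -329.2600 N
  Ry@0 = +184.8297 N
  Ry@4 = +326.5403 N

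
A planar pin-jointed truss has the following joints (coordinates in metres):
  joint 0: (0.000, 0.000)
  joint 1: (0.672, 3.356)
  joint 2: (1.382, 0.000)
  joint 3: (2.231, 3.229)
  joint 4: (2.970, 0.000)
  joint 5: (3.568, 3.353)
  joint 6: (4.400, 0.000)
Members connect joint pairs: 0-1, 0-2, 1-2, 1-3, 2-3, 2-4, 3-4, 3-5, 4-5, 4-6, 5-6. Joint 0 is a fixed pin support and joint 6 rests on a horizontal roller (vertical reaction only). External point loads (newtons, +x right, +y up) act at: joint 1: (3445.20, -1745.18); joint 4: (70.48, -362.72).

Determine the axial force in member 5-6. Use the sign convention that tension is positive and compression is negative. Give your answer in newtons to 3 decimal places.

N=7 nodes, M=11 members, R=3 reactions → 2N=14, M+R=14
member 0 (0-1): L=3.4226, (cx,cy)=(0.1963,0.9805)
member 1 (0-2): L=1.3820, (cx,cy)=(1.0000,0.0000)
member 2 (1-2): L=3.4303, (cx,cy)=(0.2070,-0.9783)
member 3 (1-3): L=1.5642, (cx,cy)=(0.9967,-0.0812)
member 4 (2-3): L=3.3387, (cx,cy)=(0.2543,0.9671)
member 5 (2-4): L=1.5880, (cx,cy)=(1.0000,0.0000)
member 6 (3-4): L=3.3125, (cx,cy)=(0.2231,-0.9748)
member 7 (3-5): L=1.3427, (cx,cy)=(0.9957,0.0923)
member 8 (4-5): L=3.4059, (cx,cy)=(0.1756,0.9845)
member 9 (4-6): L=1.4300, (cx,cy)=(1.0000,0.0000)
member 10 (5-6): L=3.4547, (cx,cy)=(0.2408,-0.9706)
solve A·x = −loads:
  F[0-1] = +1051.6910 N (tension)
  F[0-2] = +3309.1901 N (tension)
  F[1-2] = -2613.2178 N (compression)
  F[1-3] = -2706.7629 N (compression)
  F[2-3] = +2643.5247 N (tension)
  F[2-4] = +2096.0924 N (tension)
  F[3-4] = -2977.7025 N (compression)
  F[3-5] = -1367.1431 N (compression)
  F[4-5] = +3316.9002 N (tension)
  F[4-6] = +778.9288 N (tension)
  F[5-6] = -3234.3173 N (compression)
  Rx@0 = -3515.6800 N
  Ry@0 = -1031.2206 N
  Ry@6 = +3139.1206 N

-3234.317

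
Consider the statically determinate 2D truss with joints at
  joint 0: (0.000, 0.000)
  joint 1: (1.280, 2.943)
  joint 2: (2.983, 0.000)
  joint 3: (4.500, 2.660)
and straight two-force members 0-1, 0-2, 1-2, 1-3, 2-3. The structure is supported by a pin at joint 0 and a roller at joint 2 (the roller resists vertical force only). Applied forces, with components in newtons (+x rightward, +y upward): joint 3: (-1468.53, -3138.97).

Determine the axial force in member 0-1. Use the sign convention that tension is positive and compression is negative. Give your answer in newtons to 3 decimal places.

N=4 nodes, M=5 members, R=3 reactions → 2N=8, M+R=8
member 0 (0-1): L=3.2093, (cx,cy)=(0.3988,0.9170)
member 1 (0-2): L=2.9830, (cx,cy)=(1.0000,0.0000)
member 2 (1-2): L=3.4002, (cx,cy)=(0.5009,-0.8655)
member 3 (1-3): L=3.2324, (cx,cy)=(0.9962,-0.0876)
member 4 (2-3): L=3.0622, (cx,cy)=(0.4954,0.8687)
solve A·x = −loads:
  F[0-1] = +312.7532 N (tension)
  F[0-2] = -1593.2685 N (compression)
  F[1-2] = -362.4574 N (compression)
  F[1-3] = +307.4562 N (tension)
  F[2-3] = -3582.5693 N (compression)
  Rx@0 = +1468.5300 N
  Ry@0 = -286.8011 N
  Ry@2 = +3425.7711 N

312.753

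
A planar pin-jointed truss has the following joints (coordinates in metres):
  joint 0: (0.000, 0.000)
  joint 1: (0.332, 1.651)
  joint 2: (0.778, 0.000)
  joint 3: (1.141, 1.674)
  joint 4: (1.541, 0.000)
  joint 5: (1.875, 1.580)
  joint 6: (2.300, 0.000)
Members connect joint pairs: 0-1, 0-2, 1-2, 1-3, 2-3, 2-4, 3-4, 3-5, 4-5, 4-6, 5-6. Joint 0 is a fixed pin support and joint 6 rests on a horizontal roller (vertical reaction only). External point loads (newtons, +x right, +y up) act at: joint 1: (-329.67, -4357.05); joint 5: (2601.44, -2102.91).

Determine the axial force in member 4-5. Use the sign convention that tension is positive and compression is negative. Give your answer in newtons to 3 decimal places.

N=7 nodes, M=11 members, R=3 reactions → 2N=14, M+R=14
member 0 (0-1): L=1.6841, (cx,cy)=(0.1971,0.9804)
member 1 (0-2): L=0.7780, (cx,cy)=(1.0000,0.0000)
member 2 (1-2): L=1.7102, (cx,cy)=(0.2608,-0.9654)
member 3 (1-3): L=0.8093, (cx,cy)=(0.9996,0.0284)
member 4 (2-3): L=1.7129, (cx,cy)=(0.2119,0.9773)
member 5 (2-4): L=0.7630, (cx,cy)=(1.0000,0.0000)
member 6 (3-4): L=1.7211, (cx,cy)=(0.2324,-0.9726)
member 7 (3-5): L=0.7400, (cx,cy)=(0.9919,-0.1270)
member 8 (4-5): L=1.6149, (cx,cy)=(0.2068,0.9784)
member 9 (4-6): L=0.7590, (cx,cy)=(1.0000,0.0000)
member 10 (5-6): L=1.6362, (cx,cy)=(0.2598,-0.9657)
solve A·x = −loads:
  F[0-1] = -2617.6424 N (compression)
  F[0-2] = +2787.8219 N (tension)
  F[1-2] = -1846.2800 N (compression)
  F[1-3] = +295.2309 N (tension)
  F[2-3] = +1823.8144 N (tension)
  F[2-4] = +1919.8244 N (tension)
  F[3-4] = -1991.8968 N (compression)
  F[3-5] = +1153.8918 N (tension)
  F[4-5] = +1980.1705 N (tension)
  F[4-6] = +1047.3533 N (tension)
  F[5-6] = -4032.0926 N (compression)
  Rx@0 = -2271.7700 N
  Ry@0 = +2566.2701 N
  Ry@6 = +3893.6899 N

1980.170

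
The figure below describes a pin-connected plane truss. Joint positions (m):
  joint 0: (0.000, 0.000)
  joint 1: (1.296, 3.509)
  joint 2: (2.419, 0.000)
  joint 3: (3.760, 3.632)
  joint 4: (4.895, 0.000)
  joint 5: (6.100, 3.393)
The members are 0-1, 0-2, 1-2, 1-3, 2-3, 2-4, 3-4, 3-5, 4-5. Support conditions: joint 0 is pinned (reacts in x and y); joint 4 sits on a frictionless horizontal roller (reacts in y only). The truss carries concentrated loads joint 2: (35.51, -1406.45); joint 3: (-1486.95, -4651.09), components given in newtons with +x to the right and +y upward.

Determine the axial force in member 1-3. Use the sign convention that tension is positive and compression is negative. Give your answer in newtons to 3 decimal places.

N=6 nodes, M=9 members, R=3 reactions → 2N=12, M+R=12
member 0 (0-1): L=3.7407, (cx,cy)=(0.3465,0.9381)
member 1 (0-2): L=2.4190, (cx,cy)=(1.0000,0.0000)
member 2 (1-2): L=3.6843, (cx,cy)=(0.3048,-0.9524)
member 3 (1-3): L=2.4671, (cx,cy)=(0.9988,0.0499)
member 4 (2-3): L=3.8717, (cx,cy)=(0.3464,0.9381)
member 5 (2-4): L=2.4760, (cx,cy)=(1.0000,0.0000)
member 6 (3-4): L=3.8052, (cx,cy)=(0.2983,-0.9545)
member 7 (3-5): L=2.3522, (cx,cy)=(0.9948,-0.1016)
member 8 (4-5): L=3.6006, (cx,cy)=(0.3347,0.9423)
solve A·x = −loads:
  F[0-1] = -3084.1679 N (compression)
  F[0-2] = -382.8963 N (compression)
  F[1-2] = +2934.8067 N (tension)
  F[1-3] = -1965.5326 N (compression)
  F[2-3] = -1480.3352 N (compression)
  F[2-4] = +988.8725 N (tension)
  F[3-4] = -3315.3047 N (compression)
  F[3-5] = +0.0000 N (tension)
  F[4-5] = -0.0000 N (compression)
  Rx@0 = +1451.4400 N
  Ry@0 = +2893.1481 N
  Ry@4 = +3164.3919 N

-1965.533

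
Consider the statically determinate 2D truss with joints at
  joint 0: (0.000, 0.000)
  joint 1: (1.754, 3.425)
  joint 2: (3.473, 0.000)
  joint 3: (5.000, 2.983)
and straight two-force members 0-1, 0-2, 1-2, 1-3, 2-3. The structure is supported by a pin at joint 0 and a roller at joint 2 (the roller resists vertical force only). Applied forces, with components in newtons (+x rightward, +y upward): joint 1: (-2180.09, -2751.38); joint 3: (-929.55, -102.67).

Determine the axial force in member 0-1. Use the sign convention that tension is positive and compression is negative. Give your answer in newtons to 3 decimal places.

-4791.800

N=4 nodes, M=5 members, R=3 reactions → 2N=8, M+R=8
member 0 (0-1): L=3.8480, (cx,cy)=(0.4558,0.8901)
member 1 (0-2): L=3.4730, (cx,cy)=(1.0000,0.0000)
member 2 (1-2): L=3.8322, (cx,cy)=(0.4486,-0.8937)
member 3 (1-3): L=3.2760, (cx,cy)=(0.9909,-0.1349)
member 4 (2-3): L=3.3511, (cx,cy)=(0.4557,0.8901)
solve A·x = −loads:
  F[0-1] = -4791.7995 N (compression)
  F[0-2] = -925.4389 N (compression)
  F[1-2] = +1818.5238 N (tension)
  F[1-3] = -827.4121 N (compression)
  F[2-3] = -240.7533 N (compression)
  Rx@0 = +3109.6400 N
  Ry@0 = +4265.0449 N
  Ry@2 = -1410.9949 N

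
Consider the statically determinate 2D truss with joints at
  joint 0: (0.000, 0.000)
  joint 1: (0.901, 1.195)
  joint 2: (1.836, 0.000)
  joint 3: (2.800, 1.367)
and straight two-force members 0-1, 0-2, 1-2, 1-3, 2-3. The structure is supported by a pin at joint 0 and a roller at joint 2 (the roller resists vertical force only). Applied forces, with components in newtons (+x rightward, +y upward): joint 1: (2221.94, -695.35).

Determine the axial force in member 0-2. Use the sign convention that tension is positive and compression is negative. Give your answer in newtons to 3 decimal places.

1398.536

N=4 nodes, M=5 members, R=3 reactions → 2N=8, M+R=8
member 0 (0-1): L=1.4966, (cx,cy)=(0.6020,0.7985)
member 1 (0-2): L=1.8360, (cx,cy)=(1.0000,0.0000)
member 2 (1-2): L=1.5173, (cx,cy)=(0.6162,-0.7876)
member 3 (1-3): L=1.9068, (cx,cy)=(0.9959,0.0902)
member 4 (2-3): L=1.6727, (cx,cy)=(0.5763,0.8172)
solve A·x = −loads:
  F[0-1] = +1367.7138 N (tension)
  F[0-2] = +1398.5362 N (tension)
  F[1-2] = -2269.5425 N (compression)
  F[1-3] = -0.0000 N (compression)
  F[2-3] = +0.0000 N (tension)
  Rx@0 = -2221.9400 N
  Ry@0 = -1092.0839 N
  Ry@2 = +1787.4339 N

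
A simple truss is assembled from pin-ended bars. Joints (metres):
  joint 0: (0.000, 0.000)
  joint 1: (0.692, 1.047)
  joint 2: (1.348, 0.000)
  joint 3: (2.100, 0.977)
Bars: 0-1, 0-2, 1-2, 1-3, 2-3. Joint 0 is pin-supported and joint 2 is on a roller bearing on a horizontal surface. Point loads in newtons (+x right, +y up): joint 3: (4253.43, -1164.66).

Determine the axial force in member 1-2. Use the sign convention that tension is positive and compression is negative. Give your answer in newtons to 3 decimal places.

N=4 nodes, M=5 members, R=3 reactions → 2N=8, M+R=8
member 0 (0-1): L=1.2550, (cx,cy)=(0.5514,0.8343)
member 1 (0-2): L=1.3480, (cx,cy)=(1.0000,0.0000)
member 2 (1-2): L=1.2355, (cx,cy)=(0.5309,-0.8474)
member 3 (1-3): L=1.4097, (cx,cy)=(0.9988,-0.0497)
member 4 (2-3): L=1.2329, (cx,cy)=(0.6099,0.7924)
solve A·x = −loads:
  F[0-1] = +4474.0910 N (tension)
  F[0-2] = +1786.4788 N (tension)
  F[1-2] = -4695.6271 N (compression)
  F[1-3] = +4966.1941 N (tension)
  F[2-3] = -1158.5258 N (compression)
  Rx@0 = -4253.4300 N
  Ry@0 = -3732.5114 N
  Ry@2 = +4897.1714 N

-4695.627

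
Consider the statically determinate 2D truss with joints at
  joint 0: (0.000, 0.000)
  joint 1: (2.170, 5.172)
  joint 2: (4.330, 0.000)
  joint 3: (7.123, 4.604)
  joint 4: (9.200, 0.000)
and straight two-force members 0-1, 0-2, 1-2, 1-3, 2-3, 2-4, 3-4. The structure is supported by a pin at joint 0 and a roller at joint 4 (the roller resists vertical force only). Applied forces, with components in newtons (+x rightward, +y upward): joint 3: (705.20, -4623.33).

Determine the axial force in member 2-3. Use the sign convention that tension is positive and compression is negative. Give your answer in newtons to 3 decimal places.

-889.528

N=5 nodes, M=7 members, R=3 reactions → 2N=10, M+R=10
member 0 (0-1): L=5.6088, (cx,cy)=(0.3869,0.9221)
member 1 (0-2): L=4.3300, (cx,cy)=(1.0000,0.0000)
member 2 (1-2): L=5.6049, (cx,cy)=(0.3854,-0.9228)
member 3 (1-3): L=4.9855, (cx,cy)=(0.9935,-0.1139)
member 4 (2-3): L=5.3849, (cx,cy)=(0.5187,0.8550)
member 5 (2-4): L=4.8700, (cx,cy)=(1.0000,0.0000)
member 6 (3-4): L=5.0508, (cx,cy)=(0.4112,-0.9115)
solve A·x = −loads:
  F[0-1] = -749.2050 N (compression)
  F[0-2] = +995.0622 N (tension)
  F[1-2] = +824.1855 N (tension)
  F[1-3] = -611.4644 N (compression)
  F[2-3] = -889.5285 N (compression)
  F[2-4] = +1774.0529 N (tension)
  F[3-4] = -4314.1141 N (compression)
  Rx@0 = -705.2000 N
  Ry@0 = +690.8604 N
  Ry@4 = +3932.4696 N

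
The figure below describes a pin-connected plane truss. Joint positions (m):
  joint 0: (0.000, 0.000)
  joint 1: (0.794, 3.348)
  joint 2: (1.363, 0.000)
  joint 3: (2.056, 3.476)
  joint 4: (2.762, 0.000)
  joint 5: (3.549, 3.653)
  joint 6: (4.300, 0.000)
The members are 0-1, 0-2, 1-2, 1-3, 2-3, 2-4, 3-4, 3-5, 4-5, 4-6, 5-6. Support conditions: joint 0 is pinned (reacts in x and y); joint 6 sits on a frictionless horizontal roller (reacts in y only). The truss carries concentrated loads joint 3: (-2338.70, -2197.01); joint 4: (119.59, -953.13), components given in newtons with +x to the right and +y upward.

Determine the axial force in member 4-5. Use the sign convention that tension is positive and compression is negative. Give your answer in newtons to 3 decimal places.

-245.009

N=7 nodes, M=11 members, R=3 reactions → 2N=14, M+R=14
member 0 (0-1): L=3.4409, (cx,cy)=(0.2308,0.9730)
member 1 (0-2): L=1.3630, (cx,cy)=(1.0000,0.0000)
member 2 (1-2): L=3.3960, (cx,cy)=(0.1675,-0.9859)
member 3 (1-3): L=1.2685, (cx,cy)=(0.9949,0.1009)
member 4 (2-3): L=3.5444, (cx,cy)=(0.1955,0.9807)
member 5 (2-4): L=1.3990, (cx,cy)=(1.0000,0.0000)
member 6 (3-4): L=3.5470, (cx,cy)=(0.1990,-0.9800)
member 7 (3-5): L=1.5035, (cx,cy)=(0.9930,0.1177)
member 8 (4-5): L=3.7368, (cx,cy)=(0.2106,0.9776)
member 9 (4-6): L=1.5380, (cx,cy)=(1.0000,0.0000)
member 10 (5-6): L=3.7294, (cx,cy)=(0.2014,-0.9795)
solve A·x = −loads:
  F[0-1] = -3471.6776 N (compression)
  F[0-2] = -1417.9994 N (compression)
  F[1-2] = +3287.3352 N (tension)
  F[1-3] = -1358.8385 N (compression)
  F[2-3] = -3304.6443 N (compression)
  F[2-4] = -221.0857 N (compression)
  F[3-4] = +1216.9944 N (tension)
  F[3-5] = +99.1309 N (tension)
  F[4-5] = -245.0086 N (compression)
  F[4-6] = -46.8409 N (compression)
  F[5-6] = +232.6077 N (tension)
  Rx@0 = +2219.1100 N
  Ry@0 = +3377.9827 N
  Ry@6 = -227.8427 N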